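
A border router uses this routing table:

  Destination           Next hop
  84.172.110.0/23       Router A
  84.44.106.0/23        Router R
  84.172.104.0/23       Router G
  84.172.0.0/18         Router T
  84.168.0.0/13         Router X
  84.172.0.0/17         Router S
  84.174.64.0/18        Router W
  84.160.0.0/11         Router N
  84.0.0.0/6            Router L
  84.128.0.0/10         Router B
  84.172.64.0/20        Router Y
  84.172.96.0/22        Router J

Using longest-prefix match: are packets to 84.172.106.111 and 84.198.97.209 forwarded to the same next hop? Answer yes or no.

84.172.106.111: longest match 84.172.0.0/17 -> Router S
84.198.97.209: longest match 84.0.0.0/6 -> Router L

no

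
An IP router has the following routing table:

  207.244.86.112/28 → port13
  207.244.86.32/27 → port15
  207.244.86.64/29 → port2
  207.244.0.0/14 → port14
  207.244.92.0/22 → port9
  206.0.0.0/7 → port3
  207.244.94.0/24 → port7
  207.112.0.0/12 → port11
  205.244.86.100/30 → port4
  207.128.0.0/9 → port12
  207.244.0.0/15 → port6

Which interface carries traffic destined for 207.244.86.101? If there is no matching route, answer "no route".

port6

Routes whose prefix contains 207.244.86.101:
  206.0.0.0/7 (206.0.0.0 - 207.255.255.255) -> port3
  207.128.0.0/9 (207.128.0.0 - 207.255.255.255) -> port12
  207.244.0.0/14 (207.244.0.0 - 207.247.255.255) -> port14
  207.244.0.0/15 (207.244.0.0 - 207.245.255.255) -> port6
More-specific entries that do NOT match:
  205.244.86.100/30 (205.244.86.100 - 205.244.86.103) does not contain 207.244.86.101
  207.244.86.64/29 (207.244.86.64 - 207.244.86.71) does not contain 207.244.86.101
  207.244.86.112/28 (207.244.86.112 - 207.244.86.127) does not contain 207.244.86.101
  207.244.86.32/27 (207.244.86.32 - 207.244.86.63) does not contain 207.244.86.101
  207.244.94.0/24 (207.244.94.0 - 207.244.94.255) does not contain 207.244.86.101
  207.244.92.0/22 (207.244.92.0 - 207.244.95.255) does not contain 207.244.86.101
Longest matching prefix is /15 -> interface port6.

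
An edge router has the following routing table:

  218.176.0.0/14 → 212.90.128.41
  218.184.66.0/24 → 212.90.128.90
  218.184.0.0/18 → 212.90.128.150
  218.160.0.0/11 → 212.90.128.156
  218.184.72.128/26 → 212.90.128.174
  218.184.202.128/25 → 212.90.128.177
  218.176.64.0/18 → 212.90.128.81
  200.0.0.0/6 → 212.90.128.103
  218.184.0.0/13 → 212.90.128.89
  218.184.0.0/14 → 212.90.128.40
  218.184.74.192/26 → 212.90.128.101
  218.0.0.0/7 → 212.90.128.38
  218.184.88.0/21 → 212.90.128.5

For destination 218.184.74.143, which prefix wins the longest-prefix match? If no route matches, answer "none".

218.184.0.0/14

Entries matching 218.184.74.143:
  218.0.0.0/7 (218.0.0.0 - 219.255.255.255)
  218.160.0.0/11 (218.160.0.0 - 218.191.255.255)
  218.184.0.0/13 (218.184.0.0 - 218.191.255.255)
  218.184.0.0/14 (218.184.0.0 - 218.187.255.255)
Most specific is 218.184.0.0/14.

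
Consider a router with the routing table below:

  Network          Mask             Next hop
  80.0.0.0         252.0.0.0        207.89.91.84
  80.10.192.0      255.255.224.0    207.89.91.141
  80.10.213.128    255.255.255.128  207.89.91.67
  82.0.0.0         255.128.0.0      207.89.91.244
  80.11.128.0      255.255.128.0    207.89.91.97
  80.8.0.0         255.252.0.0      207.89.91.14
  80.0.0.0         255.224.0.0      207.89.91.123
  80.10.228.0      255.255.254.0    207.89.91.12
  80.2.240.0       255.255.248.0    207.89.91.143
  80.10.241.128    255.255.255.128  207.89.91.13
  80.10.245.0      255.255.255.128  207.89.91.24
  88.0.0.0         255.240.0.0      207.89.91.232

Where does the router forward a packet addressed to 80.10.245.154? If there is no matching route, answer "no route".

207.89.91.14

Routes whose prefix contains 80.10.245.154:
  80.0.0.0/6 (80.0.0.0 - 83.255.255.255) -> 207.89.91.84
  80.0.0.0/11 (80.0.0.0 - 80.31.255.255) -> 207.89.91.123
  80.8.0.0/14 (80.8.0.0 - 80.11.255.255) -> 207.89.91.14
More-specific entries that do NOT match:
  80.10.213.128/25 (80.10.213.128 - 80.10.213.255) does not contain 80.10.245.154
  80.10.241.128/25 (80.10.241.128 - 80.10.241.255) does not contain 80.10.245.154
  80.10.245.0/25 (80.10.245.0 - 80.10.245.127) does not contain 80.10.245.154
  80.10.228.0/23 (80.10.228.0 - 80.10.229.255) does not contain 80.10.245.154
  80.2.240.0/21 (80.2.240.0 - 80.2.247.255) does not contain 80.10.245.154
  80.10.192.0/19 (80.10.192.0 - 80.10.223.255) does not contain 80.10.245.154
  80.11.128.0/17 (80.11.128.0 - 80.11.255.255) does not contain 80.10.245.154
Longest matching prefix is /14 -> next hop 207.89.91.14.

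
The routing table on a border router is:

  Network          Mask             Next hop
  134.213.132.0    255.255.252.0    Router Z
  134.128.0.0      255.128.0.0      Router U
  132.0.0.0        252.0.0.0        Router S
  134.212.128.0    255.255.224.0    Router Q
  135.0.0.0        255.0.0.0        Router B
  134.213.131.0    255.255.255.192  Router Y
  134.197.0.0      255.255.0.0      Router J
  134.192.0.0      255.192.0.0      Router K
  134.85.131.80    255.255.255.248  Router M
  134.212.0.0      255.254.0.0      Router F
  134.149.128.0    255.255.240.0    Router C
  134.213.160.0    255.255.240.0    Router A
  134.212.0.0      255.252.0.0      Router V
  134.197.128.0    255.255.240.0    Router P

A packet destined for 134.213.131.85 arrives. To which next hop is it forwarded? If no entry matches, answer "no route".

Router F

Routes whose prefix contains 134.213.131.85:
  132.0.0.0/6 (132.0.0.0 - 135.255.255.255) -> Router S
  134.128.0.0/9 (134.128.0.0 - 134.255.255.255) -> Router U
  134.192.0.0/10 (134.192.0.0 - 134.255.255.255) -> Router K
  134.212.0.0/14 (134.212.0.0 - 134.215.255.255) -> Router V
  134.212.0.0/15 (134.212.0.0 - 134.213.255.255) -> Router F
More-specific entries that do NOT match:
  134.85.131.80/29 (134.85.131.80 - 134.85.131.87) does not contain 134.213.131.85
  134.213.131.0/26 (134.213.131.0 - 134.213.131.63) does not contain 134.213.131.85
  134.213.132.0/22 (134.213.132.0 - 134.213.135.255) does not contain 134.213.131.85
  134.149.128.0/20 (134.149.128.0 - 134.149.143.255) does not contain 134.213.131.85
  134.213.160.0/20 (134.213.160.0 - 134.213.175.255) does not contain 134.213.131.85
  134.197.128.0/20 (134.197.128.0 - 134.197.143.255) does not contain 134.213.131.85
  134.212.128.0/19 (134.212.128.0 - 134.212.159.255) does not contain 134.213.131.85
  134.197.0.0/16 (134.197.0.0 - 134.197.255.255) does not contain 134.213.131.85
Longest matching prefix is /15 -> next hop Router F.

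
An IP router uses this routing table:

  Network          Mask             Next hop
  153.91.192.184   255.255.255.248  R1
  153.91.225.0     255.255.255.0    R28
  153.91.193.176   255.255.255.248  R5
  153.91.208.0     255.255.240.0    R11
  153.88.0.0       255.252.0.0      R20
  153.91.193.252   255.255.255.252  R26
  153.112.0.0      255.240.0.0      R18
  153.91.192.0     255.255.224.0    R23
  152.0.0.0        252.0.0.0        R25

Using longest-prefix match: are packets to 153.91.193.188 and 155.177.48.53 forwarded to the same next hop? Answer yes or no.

no

153.91.193.188: longest match 153.91.192.0/19 -> R23
155.177.48.53: longest match 152.0.0.0/6 -> R25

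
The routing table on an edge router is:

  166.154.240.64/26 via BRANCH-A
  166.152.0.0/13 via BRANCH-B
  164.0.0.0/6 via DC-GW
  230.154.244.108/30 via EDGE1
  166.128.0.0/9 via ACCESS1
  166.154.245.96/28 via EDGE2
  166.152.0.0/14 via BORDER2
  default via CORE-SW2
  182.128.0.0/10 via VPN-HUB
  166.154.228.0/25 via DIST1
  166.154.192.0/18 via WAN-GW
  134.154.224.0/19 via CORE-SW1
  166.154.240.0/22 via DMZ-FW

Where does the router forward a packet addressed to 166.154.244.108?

WAN-GW

Routes whose prefix contains 166.154.244.108:
  0.0.0.0/0 (default, matches everything) -> CORE-SW2
  164.0.0.0/6 (164.0.0.0 - 167.255.255.255) -> DC-GW
  166.128.0.0/9 (166.128.0.0 - 166.255.255.255) -> ACCESS1
  166.152.0.0/13 (166.152.0.0 - 166.159.255.255) -> BRANCH-B
  166.152.0.0/14 (166.152.0.0 - 166.155.255.255) -> BORDER2
  166.154.192.0/18 (166.154.192.0 - 166.154.255.255) -> WAN-GW
More-specific entries that do NOT match:
  230.154.244.108/30 (230.154.244.108 - 230.154.244.111) does not contain 166.154.244.108
  166.154.245.96/28 (166.154.245.96 - 166.154.245.111) does not contain 166.154.244.108
  166.154.240.64/26 (166.154.240.64 - 166.154.240.127) does not contain 166.154.244.108
  166.154.228.0/25 (166.154.228.0 - 166.154.228.127) does not contain 166.154.244.108
  166.154.240.0/22 (166.154.240.0 - 166.154.243.255) does not contain 166.154.244.108
  134.154.224.0/19 (134.154.224.0 - 134.154.255.255) does not contain 166.154.244.108
Longest matching prefix is /18 -> next hop WAN-GW.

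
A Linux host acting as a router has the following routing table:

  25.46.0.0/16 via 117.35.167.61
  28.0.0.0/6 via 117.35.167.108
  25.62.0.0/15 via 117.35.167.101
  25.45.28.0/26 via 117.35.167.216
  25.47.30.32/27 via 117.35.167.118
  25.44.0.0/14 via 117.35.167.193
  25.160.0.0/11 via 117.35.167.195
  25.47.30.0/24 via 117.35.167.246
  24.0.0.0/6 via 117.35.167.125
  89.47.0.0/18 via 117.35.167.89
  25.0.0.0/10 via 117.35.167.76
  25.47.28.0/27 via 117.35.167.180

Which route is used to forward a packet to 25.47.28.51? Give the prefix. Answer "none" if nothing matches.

25.44.0.0/14

Entries matching 25.47.28.51:
  24.0.0.0/6 (24.0.0.0 - 27.255.255.255)
  25.0.0.0/10 (25.0.0.0 - 25.63.255.255)
  25.44.0.0/14 (25.44.0.0 - 25.47.255.255)
Most specific is 25.44.0.0/14.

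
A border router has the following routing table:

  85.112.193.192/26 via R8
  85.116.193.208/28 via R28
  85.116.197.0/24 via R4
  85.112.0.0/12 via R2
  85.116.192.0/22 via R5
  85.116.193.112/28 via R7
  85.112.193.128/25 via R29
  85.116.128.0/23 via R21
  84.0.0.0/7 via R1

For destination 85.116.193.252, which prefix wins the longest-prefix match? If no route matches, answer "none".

85.116.192.0/22

Entries matching 85.116.193.252:
  84.0.0.0/7 (84.0.0.0 - 85.255.255.255)
  85.112.0.0/12 (85.112.0.0 - 85.127.255.255)
  85.116.192.0/22 (85.116.192.0 - 85.116.195.255)
Most specific is 85.116.192.0/22.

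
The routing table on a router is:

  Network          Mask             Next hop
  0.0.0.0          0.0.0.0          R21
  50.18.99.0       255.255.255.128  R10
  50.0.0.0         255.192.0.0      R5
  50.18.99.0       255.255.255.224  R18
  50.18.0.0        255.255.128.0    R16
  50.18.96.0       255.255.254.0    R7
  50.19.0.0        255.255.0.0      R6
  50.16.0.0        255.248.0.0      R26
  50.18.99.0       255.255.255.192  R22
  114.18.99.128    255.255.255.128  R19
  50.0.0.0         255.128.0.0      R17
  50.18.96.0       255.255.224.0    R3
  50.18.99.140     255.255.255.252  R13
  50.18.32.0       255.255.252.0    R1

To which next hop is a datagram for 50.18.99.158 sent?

R3

Routes whose prefix contains 50.18.99.158:
  0.0.0.0/0 (default, matches everything) -> R21
  50.0.0.0/9 (50.0.0.0 - 50.127.255.255) -> R17
  50.0.0.0/10 (50.0.0.0 - 50.63.255.255) -> R5
  50.16.0.0/13 (50.16.0.0 - 50.23.255.255) -> R26
  50.18.0.0/17 (50.18.0.0 - 50.18.127.255) -> R16
  50.18.96.0/19 (50.18.96.0 - 50.18.127.255) -> R3
More-specific entries that do NOT match:
  50.18.99.140/30 (50.18.99.140 - 50.18.99.143) does not contain 50.18.99.158
  50.18.99.0/27 (50.18.99.0 - 50.18.99.31) does not contain 50.18.99.158
  50.18.99.0/26 (50.18.99.0 - 50.18.99.63) does not contain 50.18.99.158
  50.18.99.0/25 (50.18.99.0 - 50.18.99.127) does not contain 50.18.99.158
  114.18.99.128/25 (114.18.99.128 - 114.18.99.255) does not contain 50.18.99.158
  50.18.96.0/23 (50.18.96.0 - 50.18.97.255) does not contain 50.18.99.158
  50.18.32.0/22 (50.18.32.0 - 50.18.35.255) does not contain 50.18.99.158
Longest matching prefix is /19 -> next hop R3.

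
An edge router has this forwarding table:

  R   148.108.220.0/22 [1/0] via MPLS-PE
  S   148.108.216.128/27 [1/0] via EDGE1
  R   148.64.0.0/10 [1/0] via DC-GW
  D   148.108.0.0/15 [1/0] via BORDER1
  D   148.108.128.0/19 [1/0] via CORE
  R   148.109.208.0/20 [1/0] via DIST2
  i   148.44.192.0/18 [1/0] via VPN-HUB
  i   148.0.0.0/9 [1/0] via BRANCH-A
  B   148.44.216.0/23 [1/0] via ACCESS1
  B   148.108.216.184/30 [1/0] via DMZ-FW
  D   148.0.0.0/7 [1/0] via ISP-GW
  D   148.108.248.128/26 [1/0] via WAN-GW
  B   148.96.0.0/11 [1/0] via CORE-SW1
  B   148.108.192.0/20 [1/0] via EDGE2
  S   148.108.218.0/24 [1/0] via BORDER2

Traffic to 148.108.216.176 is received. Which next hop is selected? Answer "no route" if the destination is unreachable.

Routes whose prefix contains 148.108.216.176:
  148.0.0.0/7 (148.0.0.0 - 149.255.255.255) -> ISP-GW
  148.0.0.0/9 (148.0.0.0 - 148.127.255.255) -> BRANCH-A
  148.64.0.0/10 (148.64.0.0 - 148.127.255.255) -> DC-GW
  148.96.0.0/11 (148.96.0.0 - 148.127.255.255) -> CORE-SW1
  148.108.0.0/15 (148.108.0.0 - 148.109.255.255) -> BORDER1
More-specific entries that do NOT match:
  148.108.216.184/30 (148.108.216.184 - 148.108.216.187) does not contain 148.108.216.176
  148.108.216.128/27 (148.108.216.128 - 148.108.216.159) does not contain 148.108.216.176
  148.108.248.128/26 (148.108.248.128 - 148.108.248.191) does not contain 148.108.216.176
  148.108.218.0/24 (148.108.218.0 - 148.108.218.255) does not contain 148.108.216.176
  148.44.216.0/23 (148.44.216.0 - 148.44.217.255) does not contain 148.108.216.176
  148.108.220.0/22 (148.108.220.0 - 148.108.223.255) does not contain 148.108.216.176
  148.109.208.0/20 (148.109.208.0 - 148.109.223.255) does not contain 148.108.216.176
  148.108.192.0/20 (148.108.192.0 - 148.108.207.255) does not contain 148.108.216.176
  148.108.128.0/19 (148.108.128.0 - 148.108.159.255) does not contain 148.108.216.176
  148.44.192.0/18 (148.44.192.0 - 148.44.255.255) does not contain 148.108.216.176
Longest matching prefix is /15 -> next hop BORDER1.

BORDER1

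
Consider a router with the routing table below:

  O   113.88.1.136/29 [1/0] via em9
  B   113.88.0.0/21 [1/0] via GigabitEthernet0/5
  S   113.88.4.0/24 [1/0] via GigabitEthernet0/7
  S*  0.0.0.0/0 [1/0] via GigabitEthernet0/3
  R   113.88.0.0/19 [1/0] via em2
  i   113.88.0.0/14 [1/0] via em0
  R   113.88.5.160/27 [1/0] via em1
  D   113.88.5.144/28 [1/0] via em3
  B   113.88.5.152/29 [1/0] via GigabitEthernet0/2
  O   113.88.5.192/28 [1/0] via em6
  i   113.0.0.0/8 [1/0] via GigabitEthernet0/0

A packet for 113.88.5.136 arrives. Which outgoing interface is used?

GigabitEthernet0/5

Routes whose prefix contains 113.88.5.136:
  0.0.0.0/0 (default, matches everything) -> GigabitEthernet0/3
  113.0.0.0/8 (113.0.0.0 - 113.255.255.255) -> GigabitEthernet0/0
  113.88.0.0/14 (113.88.0.0 - 113.91.255.255) -> em0
  113.88.0.0/19 (113.88.0.0 - 113.88.31.255) -> em2
  113.88.0.0/21 (113.88.0.0 - 113.88.7.255) -> GigabitEthernet0/5
More-specific entries that do NOT match:
  113.88.1.136/29 (113.88.1.136 - 113.88.1.143) does not contain 113.88.5.136
  113.88.5.152/29 (113.88.5.152 - 113.88.5.159) does not contain 113.88.5.136
  113.88.5.144/28 (113.88.5.144 - 113.88.5.159) does not contain 113.88.5.136
  113.88.5.192/28 (113.88.5.192 - 113.88.5.207) does not contain 113.88.5.136
  113.88.5.160/27 (113.88.5.160 - 113.88.5.191) does not contain 113.88.5.136
  113.88.4.0/24 (113.88.4.0 - 113.88.4.255) does not contain 113.88.5.136
Longest matching prefix is /21 -> interface GigabitEthernet0/5.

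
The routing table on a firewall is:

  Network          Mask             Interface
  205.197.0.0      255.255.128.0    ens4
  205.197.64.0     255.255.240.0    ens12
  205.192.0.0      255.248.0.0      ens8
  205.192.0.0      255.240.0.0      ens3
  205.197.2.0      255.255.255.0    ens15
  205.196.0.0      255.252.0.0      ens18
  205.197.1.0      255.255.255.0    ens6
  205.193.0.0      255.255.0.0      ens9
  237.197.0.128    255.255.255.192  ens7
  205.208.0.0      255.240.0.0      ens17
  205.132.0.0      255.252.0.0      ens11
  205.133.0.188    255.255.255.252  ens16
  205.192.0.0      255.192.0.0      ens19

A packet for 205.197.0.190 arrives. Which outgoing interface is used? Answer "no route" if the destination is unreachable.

ens4

Routes whose prefix contains 205.197.0.190:
  205.192.0.0/10 (205.192.0.0 - 205.255.255.255) -> ens19
  205.192.0.0/12 (205.192.0.0 - 205.207.255.255) -> ens3
  205.192.0.0/13 (205.192.0.0 - 205.199.255.255) -> ens8
  205.196.0.0/14 (205.196.0.0 - 205.199.255.255) -> ens18
  205.197.0.0/17 (205.197.0.0 - 205.197.127.255) -> ens4
More-specific entries that do NOT match:
  205.133.0.188/30 (205.133.0.188 - 205.133.0.191) does not contain 205.197.0.190
  237.197.0.128/26 (237.197.0.128 - 237.197.0.191) does not contain 205.197.0.190
  205.197.2.0/24 (205.197.2.0 - 205.197.2.255) does not contain 205.197.0.190
  205.197.1.0/24 (205.197.1.0 - 205.197.1.255) does not contain 205.197.0.190
  205.197.64.0/20 (205.197.64.0 - 205.197.79.255) does not contain 205.197.0.190
Longest matching prefix is /17 -> interface ens4.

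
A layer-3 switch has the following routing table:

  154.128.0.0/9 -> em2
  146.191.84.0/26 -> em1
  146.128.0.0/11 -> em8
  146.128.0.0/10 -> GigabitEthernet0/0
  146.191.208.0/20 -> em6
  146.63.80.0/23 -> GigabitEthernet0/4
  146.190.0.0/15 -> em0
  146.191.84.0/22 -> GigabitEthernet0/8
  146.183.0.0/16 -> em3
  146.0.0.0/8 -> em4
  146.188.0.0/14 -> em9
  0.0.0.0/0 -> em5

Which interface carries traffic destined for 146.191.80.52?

Routes whose prefix contains 146.191.80.52:
  0.0.0.0/0 (default, matches everything) -> em5
  146.0.0.0/8 (146.0.0.0 - 146.255.255.255) -> em4
  146.128.0.0/10 (146.128.0.0 - 146.191.255.255) -> GigabitEthernet0/0
  146.188.0.0/14 (146.188.0.0 - 146.191.255.255) -> em9
  146.190.0.0/15 (146.190.0.0 - 146.191.255.255) -> em0
More-specific entries that do NOT match:
  146.191.84.0/26 (146.191.84.0 - 146.191.84.63) does not contain 146.191.80.52
  146.63.80.0/23 (146.63.80.0 - 146.63.81.255) does not contain 146.191.80.52
  146.191.84.0/22 (146.191.84.0 - 146.191.87.255) does not contain 146.191.80.52
  146.191.208.0/20 (146.191.208.0 - 146.191.223.255) does not contain 146.191.80.52
  146.183.0.0/16 (146.183.0.0 - 146.183.255.255) does not contain 146.191.80.52
Longest matching prefix is /15 -> interface em0.

em0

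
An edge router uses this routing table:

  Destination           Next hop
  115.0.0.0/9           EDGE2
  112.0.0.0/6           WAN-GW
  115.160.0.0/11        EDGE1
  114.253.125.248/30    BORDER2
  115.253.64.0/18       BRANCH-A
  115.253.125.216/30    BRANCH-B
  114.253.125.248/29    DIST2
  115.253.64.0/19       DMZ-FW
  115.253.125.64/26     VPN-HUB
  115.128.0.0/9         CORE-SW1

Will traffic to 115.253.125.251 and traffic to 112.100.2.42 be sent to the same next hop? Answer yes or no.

no

115.253.125.251: longest match 115.253.64.0/18 -> BRANCH-A
112.100.2.42: longest match 112.0.0.0/6 -> WAN-GW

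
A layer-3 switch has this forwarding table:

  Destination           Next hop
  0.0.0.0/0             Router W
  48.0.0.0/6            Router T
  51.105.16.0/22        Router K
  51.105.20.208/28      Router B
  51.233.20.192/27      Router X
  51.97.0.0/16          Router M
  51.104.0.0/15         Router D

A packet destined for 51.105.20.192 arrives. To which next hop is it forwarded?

Router D

Routes whose prefix contains 51.105.20.192:
  0.0.0.0/0 (default, matches everything) -> Router W
  48.0.0.0/6 (48.0.0.0 - 51.255.255.255) -> Router T
  51.104.0.0/15 (51.104.0.0 - 51.105.255.255) -> Router D
More-specific entries that do NOT match:
  51.105.20.208/28 (51.105.20.208 - 51.105.20.223) does not contain 51.105.20.192
  51.233.20.192/27 (51.233.20.192 - 51.233.20.223) does not contain 51.105.20.192
  51.105.16.0/22 (51.105.16.0 - 51.105.19.255) does not contain 51.105.20.192
  51.97.0.0/16 (51.97.0.0 - 51.97.255.255) does not contain 51.105.20.192
Longest matching prefix is /15 -> next hop Router D.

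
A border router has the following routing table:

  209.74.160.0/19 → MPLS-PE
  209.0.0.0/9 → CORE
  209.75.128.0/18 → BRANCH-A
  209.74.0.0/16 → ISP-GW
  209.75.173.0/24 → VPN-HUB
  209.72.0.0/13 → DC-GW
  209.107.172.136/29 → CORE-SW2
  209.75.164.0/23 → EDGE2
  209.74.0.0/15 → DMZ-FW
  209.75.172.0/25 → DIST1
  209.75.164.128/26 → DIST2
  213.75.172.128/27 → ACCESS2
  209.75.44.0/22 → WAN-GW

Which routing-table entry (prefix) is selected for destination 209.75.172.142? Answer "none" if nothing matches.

209.75.128.0/18

Entries matching 209.75.172.142:
  209.0.0.0/9 (209.0.0.0 - 209.127.255.255)
  209.72.0.0/13 (209.72.0.0 - 209.79.255.255)
  209.74.0.0/15 (209.74.0.0 - 209.75.255.255)
  209.75.128.0/18 (209.75.128.0 - 209.75.191.255)
Most specific is 209.75.128.0/18.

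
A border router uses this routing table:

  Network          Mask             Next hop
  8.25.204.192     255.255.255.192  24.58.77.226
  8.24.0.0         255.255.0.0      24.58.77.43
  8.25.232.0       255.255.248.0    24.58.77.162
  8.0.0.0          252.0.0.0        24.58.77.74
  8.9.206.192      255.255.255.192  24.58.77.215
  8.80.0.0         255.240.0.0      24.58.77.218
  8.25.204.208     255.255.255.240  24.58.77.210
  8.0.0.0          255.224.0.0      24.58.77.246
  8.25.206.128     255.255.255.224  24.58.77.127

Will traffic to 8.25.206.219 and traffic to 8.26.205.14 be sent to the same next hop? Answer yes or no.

8.25.206.219: longest match 8.0.0.0/11 -> 24.58.77.246
8.26.205.14: longest match 8.0.0.0/11 -> 24.58.77.246

yes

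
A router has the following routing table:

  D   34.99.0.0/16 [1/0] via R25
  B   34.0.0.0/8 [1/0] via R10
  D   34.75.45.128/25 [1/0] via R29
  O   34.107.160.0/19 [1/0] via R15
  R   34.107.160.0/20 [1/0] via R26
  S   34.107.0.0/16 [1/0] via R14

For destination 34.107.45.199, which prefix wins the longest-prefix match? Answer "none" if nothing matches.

Entries matching 34.107.45.199:
  34.0.0.0/8 (34.0.0.0 - 34.255.255.255)
  34.107.0.0/16 (34.107.0.0 - 34.107.255.255)
Most specific is 34.107.0.0/16.

34.107.0.0/16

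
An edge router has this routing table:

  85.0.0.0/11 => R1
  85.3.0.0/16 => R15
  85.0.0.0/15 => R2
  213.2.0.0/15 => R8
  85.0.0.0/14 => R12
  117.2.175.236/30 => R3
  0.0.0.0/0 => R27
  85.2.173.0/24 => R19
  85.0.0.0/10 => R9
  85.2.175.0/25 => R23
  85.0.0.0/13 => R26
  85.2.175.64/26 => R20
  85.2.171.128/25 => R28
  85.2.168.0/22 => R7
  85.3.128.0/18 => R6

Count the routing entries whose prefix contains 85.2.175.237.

5

Prefixes containing 85.2.175.237:
  0.0.0.0/0 (default, matches everything)
  85.0.0.0/10 (85.0.0.0 - 85.63.255.255)
  85.0.0.0/11 (85.0.0.0 - 85.31.255.255)
  85.0.0.0/13 (85.0.0.0 - 85.7.255.255)
  85.0.0.0/14 (85.0.0.0 - 85.3.255.255)
Total matching entries: 5.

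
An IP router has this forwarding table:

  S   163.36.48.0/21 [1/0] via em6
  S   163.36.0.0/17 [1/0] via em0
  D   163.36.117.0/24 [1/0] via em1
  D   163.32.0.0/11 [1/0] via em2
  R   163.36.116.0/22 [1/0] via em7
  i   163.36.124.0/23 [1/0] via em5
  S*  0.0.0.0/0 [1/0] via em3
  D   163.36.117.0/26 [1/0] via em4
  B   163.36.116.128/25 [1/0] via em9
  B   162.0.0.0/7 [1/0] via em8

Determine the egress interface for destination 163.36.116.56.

Routes whose prefix contains 163.36.116.56:
  0.0.0.0/0 (default, matches everything) -> em3
  162.0.0.0/7 (162.0.0.0 - 163.255.255.255) -> em8
  163.32.0.0/11 (163.32.0.0 - 163.63.255.255) -> em2
  163.36.0.0/17 (163.36.0.0 - 163.36.127.255) -> em0
  163.36.116.0/22 (163.36.116.0 - 163.36.119.255) -> em7
More-specific entries that do NOT match:
  163.36.117.0/26 (163.36.117.0 - 163.36.117.63) does not contain 163.36.116.56
  163.36.116.128/25 (163.36.116.128 - 163.36.116.255) does not contain 163.36.116.56
  163.36.117.0/24 (163.36.117.0 - 163.36.117.255) does not contain 163.36.116.56
  163.36.124.0/23 (163.36.124.0 - 163.36.125.255) does not contain 163.36.116.56
Longest matching prefix is /22 -> interface em7.

em7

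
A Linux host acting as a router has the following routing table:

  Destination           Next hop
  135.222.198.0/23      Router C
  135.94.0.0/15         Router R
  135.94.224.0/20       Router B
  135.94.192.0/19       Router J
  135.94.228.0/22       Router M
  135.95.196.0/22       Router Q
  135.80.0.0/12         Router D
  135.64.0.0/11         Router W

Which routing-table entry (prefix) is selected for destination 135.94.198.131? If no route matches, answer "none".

Entries matching 135.94.198.131:
  135.64.0.0/11 (135.64.0.0 - 135.95.255.255)
  135.80.0.0/12 (135.80.0.0 - 135.95.255.255)
  135.94.0.0/15 (135.94.0.0 - 135.95.255.255)
  135.94.192.0/19 (135.94.192.0 - 135.94.223.255)
Most specific is 135.94.192.0/19.

135.94.192.0/19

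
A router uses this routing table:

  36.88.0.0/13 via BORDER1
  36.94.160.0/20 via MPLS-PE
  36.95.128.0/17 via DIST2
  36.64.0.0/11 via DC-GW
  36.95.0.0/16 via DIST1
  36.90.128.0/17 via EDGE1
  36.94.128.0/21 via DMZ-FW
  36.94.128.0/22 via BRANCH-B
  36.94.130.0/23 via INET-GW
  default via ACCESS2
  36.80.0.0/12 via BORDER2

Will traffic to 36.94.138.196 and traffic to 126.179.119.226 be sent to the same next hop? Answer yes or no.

36.94.138.196: longest match 36.88.0.0/13 -> BORDER1
126.179.119.226: longest match 0.0.0.0/0 -> ACCESS2

no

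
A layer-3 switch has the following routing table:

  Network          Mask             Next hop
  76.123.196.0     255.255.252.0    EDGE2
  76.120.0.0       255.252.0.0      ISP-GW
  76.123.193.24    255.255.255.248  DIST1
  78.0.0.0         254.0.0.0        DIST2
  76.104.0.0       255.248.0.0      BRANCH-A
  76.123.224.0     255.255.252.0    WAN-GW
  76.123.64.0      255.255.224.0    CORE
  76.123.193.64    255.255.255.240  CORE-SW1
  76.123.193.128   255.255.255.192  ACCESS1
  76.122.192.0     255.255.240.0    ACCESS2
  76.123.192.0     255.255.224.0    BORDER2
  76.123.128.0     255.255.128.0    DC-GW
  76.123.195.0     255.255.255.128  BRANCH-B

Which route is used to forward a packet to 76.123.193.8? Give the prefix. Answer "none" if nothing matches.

76.123.192.0/19

Entries matching 76.123.193.8:
  76.120.0.0/14 (76.120.0.0 - 76.123.255.255)
  76.123.128.0/17 (76.123.128.0 - 76.123.255.255)
  76.123.192.0/19 (76.123.192.0 - 76.123.223.255)
Most specific is 76.123.192.0/19.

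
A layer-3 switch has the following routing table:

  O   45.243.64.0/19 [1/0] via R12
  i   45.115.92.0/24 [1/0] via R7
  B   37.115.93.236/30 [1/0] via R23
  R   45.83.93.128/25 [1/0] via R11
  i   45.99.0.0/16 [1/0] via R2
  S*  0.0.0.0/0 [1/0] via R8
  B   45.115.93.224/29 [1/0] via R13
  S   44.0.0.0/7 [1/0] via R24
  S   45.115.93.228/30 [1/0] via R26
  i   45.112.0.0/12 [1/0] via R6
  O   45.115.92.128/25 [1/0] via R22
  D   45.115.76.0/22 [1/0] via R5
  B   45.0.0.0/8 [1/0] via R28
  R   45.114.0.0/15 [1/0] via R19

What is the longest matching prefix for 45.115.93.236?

Entries matching 45.115.93.236:
  0.0.0.0/0 (default, matches everything)
  44.0.0.0/7 (44.0.0.0 - 45.255.255.255)
  45.0.0.0/8 (45.0.0.0 - 45.255.255.255)
  45.112.0.0/12 (45.112.0.0 - 45.127.255.255)
  45.114.0.0/15 (45.114.0.0 - 45.115.255.255)
Most specific is 45.114.0.0/15.

45.114.0.0/15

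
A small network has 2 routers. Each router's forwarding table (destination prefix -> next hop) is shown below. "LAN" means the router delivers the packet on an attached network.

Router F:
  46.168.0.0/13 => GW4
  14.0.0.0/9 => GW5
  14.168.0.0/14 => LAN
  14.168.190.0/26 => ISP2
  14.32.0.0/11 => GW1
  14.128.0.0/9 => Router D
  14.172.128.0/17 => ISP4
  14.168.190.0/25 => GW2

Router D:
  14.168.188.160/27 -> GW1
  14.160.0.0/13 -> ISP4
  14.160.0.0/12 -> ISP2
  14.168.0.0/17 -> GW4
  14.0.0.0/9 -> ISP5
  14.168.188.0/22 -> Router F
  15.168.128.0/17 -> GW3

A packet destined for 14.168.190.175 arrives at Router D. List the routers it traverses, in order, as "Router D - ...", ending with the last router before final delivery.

Router D - Router F

At Router D: longest match for 14.168.190.175 is 14.168.188.0/22 -> Router F
At Router F: longest match for 14.168.190.175 is 14.168.0.0/14 -> LAN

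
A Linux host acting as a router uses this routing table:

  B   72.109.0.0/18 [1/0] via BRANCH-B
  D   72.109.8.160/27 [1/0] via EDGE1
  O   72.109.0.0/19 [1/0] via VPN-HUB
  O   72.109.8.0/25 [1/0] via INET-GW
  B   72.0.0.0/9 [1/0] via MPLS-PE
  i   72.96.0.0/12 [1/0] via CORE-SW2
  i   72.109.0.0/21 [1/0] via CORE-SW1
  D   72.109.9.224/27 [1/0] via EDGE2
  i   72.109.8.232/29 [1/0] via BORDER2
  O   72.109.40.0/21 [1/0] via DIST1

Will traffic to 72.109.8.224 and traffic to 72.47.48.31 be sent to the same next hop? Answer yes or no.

72.109.8.224: longest match 72.109.0.0/19 -> VPN-HUB
72.47.48.31: longest match 72.0.0.0/9 -> MPLS-PE

no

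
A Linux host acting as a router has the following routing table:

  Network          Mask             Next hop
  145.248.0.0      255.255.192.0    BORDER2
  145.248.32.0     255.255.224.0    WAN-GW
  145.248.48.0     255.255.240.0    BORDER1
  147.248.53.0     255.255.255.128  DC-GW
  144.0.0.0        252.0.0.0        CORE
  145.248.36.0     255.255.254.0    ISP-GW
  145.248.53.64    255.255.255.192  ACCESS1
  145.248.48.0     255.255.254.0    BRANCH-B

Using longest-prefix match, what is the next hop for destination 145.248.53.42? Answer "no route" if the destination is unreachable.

BORDER1

Routes whose prefix contains 145.248.53.42:
  144.0.0.0/6 (144.0.0.0 - 147.255.255.255) -> CORE
  145.248.0.0/18 (145.248.0.0 - 145.248.63.255) -> BORDER2
  145.248.32.0/19 (145.248.32.0 - 145.248.63.255) -> WAN-GW
  145.248.48.0/20 (145.248.48.0 - 145.248.63.255) -> BORDER1
More-specific entries that do NOT match:
  145.248.53.64/26 (145.248.53.64 - 145.248.53.127) does not contain 145.248.53.42
  147.248.53.0/25 (147.248.53.0 - 147.248.53.127) does not contain 145.248.53.42
  145.248.36.0/23 (145.248.36.0 - 145.248.37.255) does not contain 145.248.53.42
  145.248.48.0/23 (145.248.48.0 - 145.248.49.255) does not contain 145.248.53.42
Longest matching prefix is /20 -> next hop BORDER1.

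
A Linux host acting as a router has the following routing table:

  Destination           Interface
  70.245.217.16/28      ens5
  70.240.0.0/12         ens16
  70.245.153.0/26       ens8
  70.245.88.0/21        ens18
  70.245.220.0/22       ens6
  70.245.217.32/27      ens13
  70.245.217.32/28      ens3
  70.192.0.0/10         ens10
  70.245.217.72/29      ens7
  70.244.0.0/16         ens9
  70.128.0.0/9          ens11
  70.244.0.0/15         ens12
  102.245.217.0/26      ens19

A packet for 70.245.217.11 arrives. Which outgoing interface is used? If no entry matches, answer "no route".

ens12

Routes whose prefix contains 70.245.217.11:
  70.128.0.0/9 (70.128.0.0 - 70.255.255.255) -> ens11
  70.192.0.0/10 (70.192.0.0 - 70.255.255.255) -> ens10
  70.240.0.0/12 (70.240.0.0 - 70.255.255.255) -> ens16
  70.244.0.0/15 (70.244.0.0 - 70.245.255.255) -> ens12
More-specific entries that do NOT match:
  70.245.217.72/29 (70.245.217.72 - 70.245.217.79) does not contain 70.245.217.11
  70.245.217.16/28 (70.245.217.16 - 70.245.217.31) does not contain 70.245.217.11
  70.245.217.32/28 (70.245.217.32 - 70.245.217.47) does not contain 70.245.217.11
  70.245.217.32/27 (70.245.217.32 - 70.245.217.63) does not contain 70.245.217.11
  70.245.153.0/26 (70.245.153.0 - 70.245.153.63) does not contain 70.245.217.11
  102.245.217.0/26 (102.245.217.0 - 102.245.217.63) does not contain 70.245.217.11
  70.245.220.0/22 (70.245.220.0 - 70.245.223.255) does not contain 70.245.217.11
  70.245.88.0/21 (70.245.88.0 - 70.245.95.255) does not contain 70.245.217.11
  70.244.0.0/16 (70.244.0.0 - 70.244.255.255) does not contain 70.245.217.11
Longest matching prefix is /15 -> interface ens12.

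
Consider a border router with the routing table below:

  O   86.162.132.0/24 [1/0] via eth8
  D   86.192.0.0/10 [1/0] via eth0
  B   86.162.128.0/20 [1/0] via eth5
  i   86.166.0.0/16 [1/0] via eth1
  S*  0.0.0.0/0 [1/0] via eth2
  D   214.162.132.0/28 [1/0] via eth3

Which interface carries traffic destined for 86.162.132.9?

Routes whose prefix contains 86.162.132.9:
  0.0.0.0/0 (default, matches everything) -> eth2
  86.162.128.0/20 (86.162.128.0 - 86.162.143.255) -> eth5
  86.162.132.0/24 (86.162.132.0 - 86.162.132.255) -> eth8
More-specific entries that do NOT match:
  214.162.132.0/28 (214.162.132.0 - 214.162.132.15) does not contain 86.162.132.9
Longest matching prefix is /24 -> interface eth8.

eth8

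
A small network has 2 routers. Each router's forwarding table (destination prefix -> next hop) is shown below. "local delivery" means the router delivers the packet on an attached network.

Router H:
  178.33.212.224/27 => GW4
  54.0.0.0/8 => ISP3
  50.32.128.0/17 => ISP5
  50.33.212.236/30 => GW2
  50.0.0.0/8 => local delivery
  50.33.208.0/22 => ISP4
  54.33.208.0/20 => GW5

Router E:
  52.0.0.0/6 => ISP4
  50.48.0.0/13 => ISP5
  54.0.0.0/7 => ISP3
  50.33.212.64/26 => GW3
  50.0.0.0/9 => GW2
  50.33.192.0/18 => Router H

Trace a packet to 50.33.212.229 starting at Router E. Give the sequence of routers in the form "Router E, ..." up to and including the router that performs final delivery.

Router E, Router H

At Router E: longest match for 50.33.212.229 is 50.33.192.0/18 -> Router H
At Router H: longest match for 50.33.212.229 is 50.0.0.0/8 -> local delivery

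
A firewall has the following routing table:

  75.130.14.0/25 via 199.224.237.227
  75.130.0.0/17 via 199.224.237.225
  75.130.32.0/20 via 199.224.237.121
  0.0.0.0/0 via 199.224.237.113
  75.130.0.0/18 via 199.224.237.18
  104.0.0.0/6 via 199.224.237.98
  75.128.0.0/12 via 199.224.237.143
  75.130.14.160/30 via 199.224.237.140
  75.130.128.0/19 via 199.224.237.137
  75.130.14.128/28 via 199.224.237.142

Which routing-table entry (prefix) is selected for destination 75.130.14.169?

Entries matching 75.130.14.169:
  0.0.0.0/0 (default, matches everything)
  75.128.0.0/12 (75.128.0.0 - 75.143.255.255)
  75.130.0.0/17 (75.130.0.0 - 75.130.127.255)
  75.130.0.0/18 (75.130.0.0 - 75.130.63.255)
Most specific is 75.130.0.0/18.

75.130.0.0/18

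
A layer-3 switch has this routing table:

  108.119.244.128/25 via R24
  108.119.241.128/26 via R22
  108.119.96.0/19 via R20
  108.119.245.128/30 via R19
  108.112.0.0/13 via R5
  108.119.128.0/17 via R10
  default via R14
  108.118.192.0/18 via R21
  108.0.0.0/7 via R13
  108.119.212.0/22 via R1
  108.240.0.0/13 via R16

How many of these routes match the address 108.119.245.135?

4

Prefixes containing 108.119.245.135:
  0.0.0.0/0 (default, matches everything)
  108.0.0.0/7 (108.0.0.0 - 109.255.255.255)
  108.112.0.0/13 (108.112.0.0 - 108.119.255.255)
  108.119.128.0/17 (108.119.128.0 - 108.119.255.255)
Total matching entries: 4.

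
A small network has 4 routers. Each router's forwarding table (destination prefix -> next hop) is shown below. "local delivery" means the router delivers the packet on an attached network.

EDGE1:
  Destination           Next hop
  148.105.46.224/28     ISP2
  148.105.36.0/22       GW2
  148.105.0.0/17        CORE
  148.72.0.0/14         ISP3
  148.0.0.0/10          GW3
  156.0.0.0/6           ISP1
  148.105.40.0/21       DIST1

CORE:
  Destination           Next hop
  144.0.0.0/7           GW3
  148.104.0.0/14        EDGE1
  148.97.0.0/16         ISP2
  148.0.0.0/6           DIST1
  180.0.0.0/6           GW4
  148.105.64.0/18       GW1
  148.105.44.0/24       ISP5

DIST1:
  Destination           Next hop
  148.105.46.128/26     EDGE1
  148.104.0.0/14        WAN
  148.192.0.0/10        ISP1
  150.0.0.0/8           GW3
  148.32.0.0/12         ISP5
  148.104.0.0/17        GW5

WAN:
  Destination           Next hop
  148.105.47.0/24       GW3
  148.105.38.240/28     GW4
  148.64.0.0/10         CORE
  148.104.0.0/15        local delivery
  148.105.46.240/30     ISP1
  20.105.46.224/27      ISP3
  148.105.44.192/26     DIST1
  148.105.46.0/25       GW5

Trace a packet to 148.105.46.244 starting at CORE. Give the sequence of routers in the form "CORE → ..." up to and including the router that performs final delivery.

At CORE: longest match for 148.105.46.244 is 148.104.0.0/14 -> EDGE1
At EDGE1: longest match for 148.105.46.244 is 148.105.40.0/21 -> DIST1
At DIST1: longest match for 148.105.46.244 is 148.104.0.0/14 -> WAN
At WAN: longest match for 148.105.46.244 is 148.104.0.0/15 -> local delivery

CORE → EDGE1 → DIST1 → WAN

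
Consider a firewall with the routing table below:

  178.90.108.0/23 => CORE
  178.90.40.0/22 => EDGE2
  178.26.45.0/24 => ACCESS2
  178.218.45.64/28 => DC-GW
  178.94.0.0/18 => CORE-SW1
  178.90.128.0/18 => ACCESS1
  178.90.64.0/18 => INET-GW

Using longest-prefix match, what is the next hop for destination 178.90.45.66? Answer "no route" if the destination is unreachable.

no route

No entry's prefix contains 178.90.45.66; there is no default route.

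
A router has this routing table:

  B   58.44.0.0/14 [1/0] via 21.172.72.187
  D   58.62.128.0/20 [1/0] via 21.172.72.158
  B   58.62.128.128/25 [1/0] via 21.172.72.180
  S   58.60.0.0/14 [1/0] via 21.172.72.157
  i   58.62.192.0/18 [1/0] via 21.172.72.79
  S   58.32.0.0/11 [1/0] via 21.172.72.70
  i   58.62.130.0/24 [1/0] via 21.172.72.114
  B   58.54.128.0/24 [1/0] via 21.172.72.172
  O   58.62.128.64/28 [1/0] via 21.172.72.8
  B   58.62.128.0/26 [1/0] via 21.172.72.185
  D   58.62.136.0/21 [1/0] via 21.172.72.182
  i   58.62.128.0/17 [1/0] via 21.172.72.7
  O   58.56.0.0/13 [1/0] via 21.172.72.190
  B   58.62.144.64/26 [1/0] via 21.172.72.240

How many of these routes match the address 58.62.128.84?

Prefixes containing 58.62.128.84:
  58.32.0.0/11 (58.32.0.0 - 58.63.255.255)
  58.56.0.0/13 (58.56.0.0 - 58.63.255.255)
  58.60.0.0/14 (58.60.0.0 - 58.63.255.255)
  58.62.128.0/17 (58.62.128.0 - 58.62.255.255)
  58.62.128.0/20 (58.62.128.0 - 58.62.143.255)
Total matching entries: 5.

5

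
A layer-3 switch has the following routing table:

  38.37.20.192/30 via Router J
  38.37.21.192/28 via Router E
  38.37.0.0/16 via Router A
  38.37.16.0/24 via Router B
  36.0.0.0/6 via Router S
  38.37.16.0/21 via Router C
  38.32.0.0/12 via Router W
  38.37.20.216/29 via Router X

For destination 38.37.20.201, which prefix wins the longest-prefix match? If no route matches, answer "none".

38.37.16.0/21

Entries matching 38.37.20.201:
  36.0.0.0/6 (36.0.0.0 - 39.255.255.255)
  38.32.0.0/12 (38.32.0.0 - 38.47.255.255)
  38.37.0.0/16 (38.37.0.0 - 38.37.255.255)
  38.37.16.0/21 (38.37.16.0 - 38.37.23.255)
Most specific is 38.37.16.0/21.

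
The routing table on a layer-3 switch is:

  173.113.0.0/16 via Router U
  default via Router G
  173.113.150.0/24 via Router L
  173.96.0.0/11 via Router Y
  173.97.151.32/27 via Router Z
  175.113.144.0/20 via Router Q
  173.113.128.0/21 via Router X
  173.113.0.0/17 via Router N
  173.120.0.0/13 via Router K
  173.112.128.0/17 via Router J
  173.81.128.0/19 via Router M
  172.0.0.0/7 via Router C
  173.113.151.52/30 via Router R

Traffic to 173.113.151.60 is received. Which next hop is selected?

Router U

Routes whose prefix contains 173.113.151.60:
  0.0.0.0/0 (default, matches everything) -> Router G
  172.0.0.0/7 (172.0.0.0 - 173.255.255.255) -> Router C
  173.96.0.0/11 (173.96.0.0 - 173.127.255.255) -> Router Y
  173.113.0.0/16 (173.113.0.0 - 173.113.255.255) -> Router U
More-specific entries that do NOT match:
  173.113.151.52/30 (173.113.151.52 - 173.113.151.55) does not contain 173.113.151.60
  173.97.151.32/27 (173.97.151.32 - 173.97.151.63) does not contain 173.113.151.60
  173.113.150.0/24 (173.113.150.0 - 173.113.150.255) does not contain 173.113.151.60
  173.113.128.0/21 (173.113.128.0 - 173.113.135.255) does not contain 173.113.151.60
  175.113.144.0/20 (175.113.144.0 - 175.113.159.255) does not contain 173.113.151.60
  173.81.128.0/19 (173.81.128.0 - 173.81.159.255) does not contain 173.113.151.60
  173.113.0.0/17 (173.113.0.0 - 173.113.127.255) does not contain 173.113.151.60
  173.112.128.0/17 (173.112.128.0 - 173.112.255.255) does not contain 173.113.151.60
Longest matching prefix is /16 -> next hop Router U.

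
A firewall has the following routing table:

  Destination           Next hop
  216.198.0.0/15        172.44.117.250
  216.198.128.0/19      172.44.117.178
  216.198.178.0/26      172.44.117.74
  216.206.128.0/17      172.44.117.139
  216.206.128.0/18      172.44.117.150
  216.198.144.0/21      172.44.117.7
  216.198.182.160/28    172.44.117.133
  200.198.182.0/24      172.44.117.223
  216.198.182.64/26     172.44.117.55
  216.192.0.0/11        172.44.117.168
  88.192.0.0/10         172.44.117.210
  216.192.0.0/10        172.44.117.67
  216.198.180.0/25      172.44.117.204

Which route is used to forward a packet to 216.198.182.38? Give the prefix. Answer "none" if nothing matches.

216.198.0.0/15

Entries matching 216.198.182.38:
  216.192.0.0/10 (216.192.0.0 - 216.255.255.255)
  216.192.0.0/11 (216.192.0.0 - 216.223.255.255)
  216.198.0.0/15 (216.198.0.0 - 216.199.255.255)
Most specific is 216.198.0.0/15.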